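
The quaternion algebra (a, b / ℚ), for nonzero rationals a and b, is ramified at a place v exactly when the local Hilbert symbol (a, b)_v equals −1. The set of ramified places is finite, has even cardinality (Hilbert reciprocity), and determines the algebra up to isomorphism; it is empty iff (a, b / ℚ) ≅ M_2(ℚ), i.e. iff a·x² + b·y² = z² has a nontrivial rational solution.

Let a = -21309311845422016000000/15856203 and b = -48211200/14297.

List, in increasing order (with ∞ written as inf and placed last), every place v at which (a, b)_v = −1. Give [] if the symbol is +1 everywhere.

Mod squares: a ≡ -2627157, b ≡ -1581. Check v ∈ {∞, 2, 3, 5, 11, 13, 17, 19, 29, 31, 37, 41, 53}.
v=3: a=3^-1·(≡2), b=3^5·(≡1) mod 3; (2|3)=-1, (1|3)=+1; (−1)^{-1·5·1}·(-1)^5·(+1)^-1 = +1.
v=13: a=13^1·(≡3), b=13^0·(≡8) mod 13; (3|13)=+1, (8|13)=-1; (−1)^{1·0·6}·(+1)^0·(-1)^1 = -1.
v=11: a=11^-4·(≡7), b=11^0·(≡5) mod 11; (7|11)=-1, (5|11)=+1; (−1)^{-4·0·5}·(-1)^0·(+1)^-4 = +1.
v=5: a=5^6·(≡2), b=5^2·(≡1) mod 5; (2|5)=-1, (1|5)=+1; (−1)^{6·2·2}·(-1)^2·(+1)^6 = +1.
v=19: a=19^-2·(≡7), b=19^0·(≡3) mod 19; (7|19)=+1, (3|19)=-1; (−1)^{-2·0·9}·(+1)^0·(-1)^-2 = +1.
v=41: a=41^1·(≡28), b=41^0·(≡10) mod 41; (28|41)=-1, (10|41)=+1; (−1)^{1·0·20}·(-1)^0·(+1)^1 = +1.
v=31: a=31^3·(≡20), b=31^1·(≡22) mod 31; (20|31)=+1, (22|31)=-1; (−1)^{3·1·15}·(+1)^1·(-1)^3 = +1.
v=37: a=37^2·(≡25), b=37^0·(≡36) mod 37; (25|37)=+1, (36|37)=+1; (−1)^{2·0·18}·(+1)^0·(+1)^2 = +1.
v=17: a=17^2·(≡6), b=17^-1·(≡15) mod 17; (6|17)=-1, (15|17)=+1; (−1)^{2·-1·8}·(-1)^-1·(+1)^2 = -1.
v=29: a=29^0·(≡12), b=29^-2·(≡27) mod 29; (12|29)=-1, (27|29)=-1; (−1)^{0·-2·14}·(-1)^-2·(-1)^0 = +1.
v=2: v_2(a)=12, v_2(b)=8; units ≡ 3, 3 (mod 8); ε·ε+αω+βω = 1·1+12·1+8·1 ≡ 1  ⇒  (a,b)_2 = -1.
v=∞: -2627157 < 0 and -1581 < 0  ⇒  (a,b)_∞ = -1.
v=53: a=53^1·(≡19), b=53^0·(≡46) mod 53; (19|53)=-1, (46|53)=+1; (−1)^{1·0·26}·(-1)^0·(+1)^1 = +1.
(-2627157, -1581 / ℚ) ramifies at {2, 13, 17, ∞}: a division algebra.

[2, 13, 17, inf]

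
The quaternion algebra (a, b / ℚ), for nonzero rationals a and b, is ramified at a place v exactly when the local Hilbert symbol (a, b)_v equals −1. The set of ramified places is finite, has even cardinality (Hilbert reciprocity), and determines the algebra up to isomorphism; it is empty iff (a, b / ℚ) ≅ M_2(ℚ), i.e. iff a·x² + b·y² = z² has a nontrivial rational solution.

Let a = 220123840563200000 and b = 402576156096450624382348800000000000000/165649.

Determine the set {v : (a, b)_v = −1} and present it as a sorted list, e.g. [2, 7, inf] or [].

(a, b) ≡ (5, 2958) mod (ℚ^×)²; places V = {2, 3, 5, 7, 11, 13, 17, 19, 29, 37, 47, ∞}.
(a,b)_∞: sgn(5)=+, sgn(2958)=+, so +1.
(a,b)_19: α=2, u≡5; β=0, v≡3 (mod 19); (5|19)=+1, (3|19)=-1; sign (−1)^0·+1^0·-1^2 = +1.
(a,b)_3: α=0, u≡2; β=15, v≡2 (mod 3); (2|3)=-1, (2|3)=-1; sign (−1)^0·-1^15·-1^0 = -1.
(a,b)_2: α=14, β=21; u≡5, v≡7 (mod 8); ε(u)ε(v)=0·1, αω(v)=14·0, βω(u)=21·1; sum ≡ 1  ⇒  -1.
(a,b)_13: α=0, u≡11; β=2, v≡5 (mod 13); (11|13)=-1, (5|13)=-1; sign (−1)^0·-1^2·-1^0 = +1.
(a,b)_37: α=0, u≡22; β=-2, v≡6 (mod 37); (22|37)=-1, (6|37)=-1; sign (−1)^0·-1^-2·-1^0 = +1.
(a,b)_29: α=2, u≡7; β=3, v≡21 (mod 29); (7|29)=+1, (21|29)=-1; sign (−1)^0·+1^3·-1^2 = +1.
(a,b)_11: α=0, u≡9; β=-2, v≡8 (mod 11); (9|11)=+1, (8|11)=-1; sign (−1)^0·+1^-2·-1^0 = +1.
(a,b)_5: α=5, u≡4; β=14, v≡3 (mod 5); (4|5)=+1, (3|5)=-1; sign (−1)^0·+1^14·-1^5 = -1.
(a,b)_47: α=0, u≡11; β=2, v≡23 (mod 47); (11|47)=-1, (23|47)=-1; sign (−1)^0·-1^2·-1^0 = +1.
(a,b)_7: α=2, u≡5; β=2, v≡2 (mod 7); (5|7)=-1, (2|7)=+1; sign (−1)^0·-1^2·+1^2 = +1.
(a,b)_17: α=2, u≡14; β=3, v≡16 (mod 17); (14|17)=-1, (16|17)=+1; sign (−1)^0·-1^3·+1^2 = -1.
|Ram(5, 2958)| = 4, even; anisotropic at {2, 3, 5, 17}.

[2, 3, 5, 17]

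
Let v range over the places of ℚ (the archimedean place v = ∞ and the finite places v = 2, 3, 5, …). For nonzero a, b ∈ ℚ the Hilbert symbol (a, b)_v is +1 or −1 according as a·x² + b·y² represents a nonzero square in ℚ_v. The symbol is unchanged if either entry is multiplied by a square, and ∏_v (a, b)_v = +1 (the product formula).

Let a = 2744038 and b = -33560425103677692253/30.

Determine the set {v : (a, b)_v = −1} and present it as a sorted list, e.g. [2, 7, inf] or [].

[5, 17, 29, 31]

(a, b) ≡ (22678, -620310) mod (ℚ^×)²; places V = {2, 3, 5, 11, 17, 19, 23, 29, 31, ∞}.
(a,b)_23: α=1, u≡5; β=3, v≡6 (mod 23); (5|23)=-1, (6|23)=+1; sign (−1)^1·-1^3·+1^1 = +1.
(a,b)_5: α=0, u≡3; β=-1, v≡2 (mod 5); (3|5)=-1, (2|5)=-1; sign (−1)^0·-1^-1·-1^0 = -1.
(a,b)_19: α=0, u≡1; β=2, v≡14 (mod 19); (1|19)=+1, (14|19)=-1; sign (−1)^0·+1^2·-1^0 = +1.
(a,b)_29: α=1, u≡24; β=3, v≡8 (mod 29); (24|29)=+1, (8|29)=-1; sign (−1)^0·+1^3·-1^1 = -1.
(a,b)_∞: sgn(22678)=+, sgn(-620310)=−, so +1.
(a,b)_17: α=1, u≡16; β=4, v≡7 (mod 17); (16|17)=+1, (7|17)=-1; sign (−1)^0·+1^4·-1^1 = -1.
(a,b)_31: α=0, u≡11; β=1, v≡25 (mod 31); (11|31)=-1, (25|31)=+1; sign (−1)^0·-1^1·+1^0 = -1.
(a,b)_11: α=2, u≡7; β=2, v≡2 (mod 11); (7|11)=-1, (2|11)=-1; sign (−1)^0·-1^2·-1^2 = +1.
(a,b)_3: α=0, u≡1; β=-1, v≡2 (mod 3); (1|3)=+1, (2|3)=-1; sign (−1)^0·+1^-1·-1^0 = +1.
(a,b)_2: α=1, β=-1; u≡3, v≡5 (mod 8); ε(u)ε(v)=1·0, αω(v)=1·1, βω(u)=-1·1; sum ≡ 0  ⇒  +1.
(22678, -620310 / ℚ) ramifies at {5, 17, 29, 31}: a division algebra.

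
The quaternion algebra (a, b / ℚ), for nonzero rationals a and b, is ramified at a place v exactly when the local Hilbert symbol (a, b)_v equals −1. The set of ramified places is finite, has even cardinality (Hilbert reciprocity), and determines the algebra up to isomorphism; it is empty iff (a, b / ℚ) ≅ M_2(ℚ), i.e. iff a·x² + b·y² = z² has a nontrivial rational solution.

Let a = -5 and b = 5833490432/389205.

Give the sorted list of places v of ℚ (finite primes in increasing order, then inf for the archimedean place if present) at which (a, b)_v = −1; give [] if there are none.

(a, b) ≡ (-5, 385) mod (ℚ^×)²; places V = {2, 3, 5, 7, 11, 17, 31, ∞}.
(a,b)_7: α=0, u≡2; β=1, v≡3 (mod 7); (2|7)=+1, (3|7)=-1; sign (−1)^0·+1^1·-1^0 = +1.
(a,b)_∞: sgn(-5)=−, sgn(385)=+, so +1.
(a,b)_17: α=0, u≡12; β=2, v≡10 (mod 17); (12|17)=-1, (10|17)=-1; sign (−1)^0·-1^2·-1^0 = +1.
(a,b)_5: α=1, u≡4; β=-1, v≡2 (mod 5); (4|5)=+1, (2|5)=-1; sign (−1)^0·+1^-1·-1^1 = -1.
(a,b)_31: α=0, u≡26; β=-2, v≡11 (mod 31); (26|31)=-1, (11|31)=-1; sign (−1)^0·-1^-2·-1^0 = +1.
(a,b)_11: α=0, u≡6; β=1, v≡10 (mod 11); (6|11)=-1, (10|11)=-1; sign (−1)^0·-1^1·-1^0 = -1.
(a,b)_3: α=0, u≡1; β=-4, v≡1 (mod 3); (1|3)=+1, (1|3)=+1; sign (−1)^0·+1^-4·+1^0 = +1.
(a,b)_2: α=0, β=18; u≡3, v≡1 (mod 8); ε(u)ε(v)=1·0, αω(v)=0·0, βω(u)=18·1; sum ≡ 0  ⇒  +1.
|Ram(-5, 385)| = 2, even; anisotropic at {5, 11}.

[5, 11]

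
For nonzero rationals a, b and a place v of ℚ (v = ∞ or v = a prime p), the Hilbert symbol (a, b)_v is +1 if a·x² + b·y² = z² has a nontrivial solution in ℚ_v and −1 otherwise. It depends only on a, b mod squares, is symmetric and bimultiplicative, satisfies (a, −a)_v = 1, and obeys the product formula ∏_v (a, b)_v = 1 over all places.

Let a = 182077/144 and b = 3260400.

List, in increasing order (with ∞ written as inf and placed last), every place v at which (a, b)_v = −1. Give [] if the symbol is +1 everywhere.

[7, 19]

(a, b) ≡ (133, 8151) mod (ℚ^×)²; places V = {2, 3, 5, 7, 11, 13, 19, 37, ∞}.
(a,b)_3: α=-2, u≡1; β=1, v≡2 (mod 3); (1|3)=+1, (2|3)=-1; sign (−1)^0·+1^1·-1^-2 = +1.
(a,b)_11: α=0, u≡5; β=1, v≡5 (mod 11); (5|11)=+1, (5|11)=+1; sign (−1)^0·+1^1·+1^0 = +1.
(a,b)_∞: sgn(133)=+, sgn(8151)=+, so +1.
(a,b)_13: α=0, u≡12; β=1, v≡4 (mod 13); (12|13)=+1, (4|13)=+1; sign (−1)^0·+1^1·+1^0 = +1.
(a,b)_19: α=1, u≡11; β=1, v≡11 (mod 19); (11|19)=+1, (11|19)=+1; sign (−1)^1·+1^1·+1^1 = -1.
(a,b)_5: α=0, u≡3; β=2, v≡1 (mod 5); (3|5)=-1, (1|5)=+1; sign (−1)^0·-1^2·+1^0 = +1.
(a,b)_7: α=1, u≡5; β=0, v≡3 (mod 7); (5|7)=-1, (3|7)=-1; sign (−1)^0·-1^0·-1^1 = -1.
(a,b)_37: α=2, u≡13; β=0, v≡34 (mod 37); (13|37)=-1, (34|37)=+1; sign (−1)^0·-1^0·+1^2 = +1.
(a,b)_2: α=-4, β=4; u≡5, v≡7 (mod 8); ε(u)ε(v)=0·1, αω(v)=-4·0, βω(u)=4·1; sum ≡ 0  ⇒  +1.
Ram(133, 8151) = {7, 19}; no ℚ_7-point on the conic.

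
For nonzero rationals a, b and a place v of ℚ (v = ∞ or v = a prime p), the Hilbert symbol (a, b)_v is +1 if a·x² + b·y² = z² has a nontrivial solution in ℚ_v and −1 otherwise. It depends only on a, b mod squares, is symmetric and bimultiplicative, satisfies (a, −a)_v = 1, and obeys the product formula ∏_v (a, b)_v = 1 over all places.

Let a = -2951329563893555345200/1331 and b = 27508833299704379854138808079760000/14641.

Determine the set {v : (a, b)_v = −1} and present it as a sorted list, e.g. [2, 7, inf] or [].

[7, 11, 31, 43]

(a, b) ≡ (-1168937, 877114) mod (ℚ^×)²; places V = {2, 5, 7, 11, 17, 19, 31, 43, 47, ∞}.
(a,b)_2: α=4, β=7; u≡7, v≡5 (mod 8); ε(u)ε(v)=1·0, αω(v)=4·1, βω(u)=7·0; sum ≡ 0  ⇒  +1.
(a,b)_∞: sgn(-1168937)=−, sgn(877114)=+, so +1.
(a,b)_17: α=1, u≡9; β=2, v≡2 (mod 17); (9|17)=+1, (2|17)=+1; sign (−1)^0·+1^2·+1^1 = +1.
(a,b)_11: α=-3, u≡4; β=-4, v≡2 (mod 11); (4|11)=+1, (2|11)=-1; sign (−1)^0·+1^-4·-1^-3 = -1.
(a,b)_47: α=3, u≡35; β=5, v≡17 (mod 47); (35|47)=-1, (17|47)=+1; sign (−1)^1·-1^5·+1^3 = +1.
(a,b)_19: α=3, u≡12; β=4, v≡9 (mod 19); (12|19)=-1, (9|19)=+1; sign (−1)^0·-1^4·+1^3 = +1.
(a,b)_31: α=2, u≡3; β=3, v≡11 (mod 31); (3|31)=-1, (11|31)=-1; sign (−1)^0·-1^3·-1^2 = -1.
(a,b)_43: α=2, u≡22; β=3, v≡6 (mod 43); (22|43)=-1, (6|43)=+1; sign (−1)^0·-1^3·+1^2 = -1.
(a,b)_5: α=2, u≡2; β=4, v≡1 (mod 5); (2|5)=-1, (1|5)=+1; sign (−1)^0·-1^4·+1^2 = +1.
(a,b)_7: α=3, u≡1; β=5, v≡2 (mod 7); (1|7)=+1, (2|7)=+1; sign (−1)^1·+1^5·+1^3 = -1.
|Ram(-1168937, 877114)| = 4, even; anisotropic at {7, 11, 31, 43}.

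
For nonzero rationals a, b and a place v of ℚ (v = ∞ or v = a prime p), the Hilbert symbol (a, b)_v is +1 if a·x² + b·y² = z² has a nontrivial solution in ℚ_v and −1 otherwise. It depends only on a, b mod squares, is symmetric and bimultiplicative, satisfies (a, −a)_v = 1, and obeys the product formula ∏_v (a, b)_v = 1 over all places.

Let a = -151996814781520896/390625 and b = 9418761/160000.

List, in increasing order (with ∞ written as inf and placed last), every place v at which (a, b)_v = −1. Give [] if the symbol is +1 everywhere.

[]

Mod squares: a ≡ -31, b ≡ 1. Check v ∈ {∞, 2, 3, 5, 11, 23, 31}.
v=31: a=31^5·(≡12), b=31^2·(≡4) mod 31; (12|31)=-1, (4|31)=+1; (−1)^{5·2·15}·(-1)^2·(+1)^5 = +1.
v=3: a=3^4·(≡2), b=3^4·(≡1) mod 3; (2|3)=-1, (1|3)=+1; (−1)^{4·4·1}·(-1)^4·(+1)^4 = +1.
v=5: a=5^-8·(≡4), b=5^-4·(≡1) mod 5; (4|5)=+1, (1|5)=+1; (−1)^{-8·-4·2}·(+1)^-4·(+1)^-8 = +1.
v=2: v_2(a)=10, v_2(b)=-8; units ≡ 1, 1 (mod 8); ε·ε+αω+βω = 0·0+10·0+-8·0 ≡ 0  ⇒  (a,b)_2 = +1.
v=∞: -31 < 0 and 1 > 0  ⇒  (a,b)_∞ = +1.
v=23: a=23^2·(≡10), b=23^0·(≡16) mod 23; (10|23)=-1, (16|23)=+1; (−1)^{2·0·11}·(-1)^0·(+1)^2 = +1.
v=11: a=11^2·(≡10), b=11^2·(≡1) mod 11; (10|11)=-1, (1|11)=+1; (−1)^{2·2·5}·(-1)^2·(+1)^2 = +1.
Ram(a, b) = ∅: the form -31·x² + 1·y² − z² is isotropic over every ℚ_v, so by Hasse–Minkowski it is isotropic over ℚ.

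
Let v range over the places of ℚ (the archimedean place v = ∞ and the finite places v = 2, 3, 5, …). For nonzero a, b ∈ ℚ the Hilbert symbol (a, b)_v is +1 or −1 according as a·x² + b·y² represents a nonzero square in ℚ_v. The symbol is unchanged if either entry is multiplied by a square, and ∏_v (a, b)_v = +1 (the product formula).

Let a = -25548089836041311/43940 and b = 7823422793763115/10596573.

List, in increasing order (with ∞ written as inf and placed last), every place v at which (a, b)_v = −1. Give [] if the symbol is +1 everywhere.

(a, b) ≡ (-421135, 6911323055) mod (ℚ^×)²; places V = {2, 3, 5, 7, 11, 13, 17, 19, 29, 31, 37, 41, 47, ∞}.
(a,b)_29: α=0, u≡10; β=2, v≡10 (mod 29); (10|29)=-1, (10|29)=-1; sign (−1)^0·-1^2·-1^0 = +1.
(a,b)_7: α=2, u≡6; β=3, v≡1 (mod 7); (6|7)=-1, (1|7)=+1; sign (−1)^0·-1^3·+1^2 = -1.
(a,b)_3: α=0, u≡2; β=-2, v≡2 (mod 3); (2|3)=-1, (2|3)=-1; sign (−1)^0·-1^-2·-1^0 = +1.
(a,b)_13: α=-3, u≡1; β=-1, v≡4 (mod 13); (1|13)=+1, (4|13)=+1; sign (−1)^0·+1^-1·+1^-3 = +1.
(a,b)_19: α=1, u≡3; β=1, v≡1 (mod 19); (3|19)=-1, (1|19)=+1; sign (−1)^1·-1^1·+1^1 = +1.
(a,b)_5: α=-1, u≡3; β=1, v≡1 (mod 5); (3|5)=-1, (1|5)=+1; sign (−1)^0·-1^1·+1^-1 = -1.
(a,b)_11: α=3, u≡7; β=4, v≡8 (mod 11); (7|11)=-1, (8|11)=-1; sign (−1)^0·-1^4·-1^3 = -1.
(a,b)_37: α=2, u≡7; β=1, v≡8 (mod 37); (7|37)=+1, (8|37)=-1; sign (−1)^0·+1^1·-1^2 = +1.
(a,b)_47: α=0, u≡25; β=-2, v≡23 (mod 47); (25|47)=+1, (23|47)=-1; sign (−1)^0·+1^-2·-1^0 = +1.
(a,b)_31: α=1, u≡30; β=1, v≡3 (mod 31); (30|31)=-1, (3|31)=-1; sign (−1)^1·-1^1·-1^1 = -1.
(a,b)_2: α=-2, β=0; u≡1, v≡7 (mod 8); ε(u)ε(v)=0·1, αω(v)=-2·0, βω(u)=0·0; sum ≡ 0  ⇒  +1.
(a,b)_∞: sgn(-421135)=−, sgn(6911323055)=+, so +1.
(a,b)_41: α=2, u≡12; β=-1, v≡25 (mod 41); (12|41)=-1, (25|41)=+1; sign (−1)^0·-1^-1·+1^2 = -1.
(a,b)_17: α=2, u≡5; β=1, v≡7 (mod 17); (5|17)=-1, (7|17)=-1; sign (−1)^0·-1^1·-1^2 = -1.
|Ram(-421135, 6911323055)| = 6, even; anisotropic at {5, 7, 11, 17, 31, 41}.

[5, 7, 11, 17, 31, 41]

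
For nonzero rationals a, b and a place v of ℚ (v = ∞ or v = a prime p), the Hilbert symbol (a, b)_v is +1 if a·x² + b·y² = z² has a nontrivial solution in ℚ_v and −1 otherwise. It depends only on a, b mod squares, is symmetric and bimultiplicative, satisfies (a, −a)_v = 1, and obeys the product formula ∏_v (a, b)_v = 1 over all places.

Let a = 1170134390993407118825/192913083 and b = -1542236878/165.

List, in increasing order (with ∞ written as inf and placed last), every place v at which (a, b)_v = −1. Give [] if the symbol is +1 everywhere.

[2, 3, 11, 19]

Mod squares: a ≡ 11571, b ≡ -181830. Check v ∈ {∞, 2, 3, 5, 7, 11, 13, 19, 29}.
v=2: v_2(a)=0, v_2(b)=1; units ≡ 3, 5 (mod 8); ε·ε+αω+βω = 1·0+0·1+1·1 ≡ 1  ⇒  (a,b)_2 = -1.
v=5: a=5^2·(≡1), b=5^-1·(≡4) mod 5; (1|5)=+1, (4|5)=+1; (−1)^{2·-1·2}·(+1)^-1·(+1)^2 = +1.
v=∞: 11571 > 0 and -181830 < 0  ⇒  (a,b)_∞ = +1.
v=29: a=29^3·(≡20), b=29^1·(≡7) mod 29; (20|29)=+1, (7|29)=+1; (−1)^{3·1·14}·(+1)^1·(+1)^3 = +1.
v=7: a=7^3·(≡4), b=7^2·(≡1) mod 7; (4|7)=+1, (1|7)=+1; (−1)^{3·2·3}·(+1)^2·(+1)^3 = +1.
v=19: a=19^3·(≡4), b=19^1·(≡1) mod 19; (4|19)=+1, (1|19)=+1; (−1)^{3·1·9}·(+1)^1·(+1)^3 = -1.
v=3: a=3^-13·(≡2), b=3^-1·(≡2) mod 3; (2|3)=-1, (2|3)=-1; (−1)^{-13·-1·1}·(-1)^-1·(-1)^-13 = -1.
v=11: a=11^-2·(≡8), b=11^-1·(≡4) mod 11; (8|11)=-1, (4|11)=+1; (−1)^{-2·-1·5}·(-1)^-1·(+1)^-2 = -1.
v=13: a=13^8·(≡1), b=13^4·(≡12) mod 13; (1|13)=+1, (12|13)=+1; (−1)^{8·4·6}·(+1)^4·(+1)^8 = +1.
(11571, -181830 / ℚ) ramifies at {2, 3, 11, 19}: a division algebra.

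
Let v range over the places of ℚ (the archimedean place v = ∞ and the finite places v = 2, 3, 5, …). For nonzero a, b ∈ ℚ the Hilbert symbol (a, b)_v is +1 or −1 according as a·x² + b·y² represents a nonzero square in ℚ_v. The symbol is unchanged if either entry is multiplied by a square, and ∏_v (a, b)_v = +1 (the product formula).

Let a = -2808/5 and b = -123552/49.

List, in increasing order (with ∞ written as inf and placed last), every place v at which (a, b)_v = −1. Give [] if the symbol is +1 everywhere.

[3, 5, 11, inf]

Mod squares: a ≡ -390, b ≡ -858. Check v ∈ {∞, 2, 3, 5, 7, 11, 13}.
v=11: a=11^0·(≡6), b=11^1·(≡2) mod 11; (6|11)=-1, (2|11)=-1; (−1)^{0·1·5}·(-1)^1·(-1)^0 = -1.
v=7: a=7^0·(≡4), b=7^-2·(≡5) mod 7; (4|7)=+1, (5|7)=-1; (−1)^{0·-2·3}·(+1)^-2·(-1)^0 = +1.
v=5: a=5^-1·(≡2), b=5^0·(≡2) mod 5; (2|5)=-1, (2|5)=-1; (−1)^{-1·0·2}·(-1)^0·(-1)^-1 = -1.
v=∞: -390 < 0 and -858 < 0  ⇒  (a,b)_∞ = -1.
v=3: a=3^3·(≡2), b=3^3·(≡2) mod 3; (2|3)=-1, (2|3)=-1; (−1)^{3·3·1}·(-1)^3·(-1)^3 = -1.
v=2: v_2(a)=3, v_2(b)=5; units ≡ 5, 3 (mod 8); ε·ε+αω+βω = 0·1+3·1+5·1 ≡ 0  ⇒  (a,b)_2 = +1.
v=13: a=13^1·(≡1), b=13^1·(≡9) mod 13; (1|13)=+1, (9|13)=+1; (−1)^{1·1·6}·(+1)^1·(+1)^1 = +1.
|Ram(-390, -858)| = 4, even; anisotropic at {3, 5, 11, ∞}.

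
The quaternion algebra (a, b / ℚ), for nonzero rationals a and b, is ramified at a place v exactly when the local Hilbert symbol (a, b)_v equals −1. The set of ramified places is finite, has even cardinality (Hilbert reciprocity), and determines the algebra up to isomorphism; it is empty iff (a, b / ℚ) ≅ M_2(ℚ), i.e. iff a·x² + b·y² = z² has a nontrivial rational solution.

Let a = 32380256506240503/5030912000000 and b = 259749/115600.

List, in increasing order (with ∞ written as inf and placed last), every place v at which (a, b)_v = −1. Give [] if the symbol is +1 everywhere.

(a, b) ≡ (6678671, 589) mod (ℚ^×)²; places V = {2, 3, 5, 7, 17, 19, 23, 29, 31, ∞}.
(a,b)_29: α=1, u≡12; β=0, v≡9 (mod 29); (12|29)=-1, (9|29)=+1; sign (−1)^0·-1^0·+1^1 = +1.
(a,b)_∞: sgn(6678671)=+, sgn(589)=+, so +1.
(a,b)_5: α=-6, u≡1; β=-2, v≡1 (mod 5); (1|5)=+1, (1|5)=+1; sign (−1)^0·+1^-2·+1^-6 = +1.
(a,b)_3: α=6, u≡2; β=2, v≡1 (mod 3); (2|3)=-1, (1|3)=+1; sign (−1)^0·-1^2·+1^6 = +1.
(a,b)_23: α=1, u≡4; β=0, v≡5 (mod 23); (4|23)=+1, (5|23)=-1; sign (−1)^0·+1^0·-1^1 = -1.
(a,b)_2: α=-16, β=-4; u≡7, v≡5 (mod 8); ε(u)ε(v)=1·0, αω(v)=-16·1, βω(u)=-4·0; sum ≡ 0  ⇒  +1.
(a,b)_31: α=3, u≡12; β=1, v≡9 (mod 31); (12|31)=-1, (9|31)=+1; sign (−1)^1·-1^1·+1^3 = +1.
(a,b)_17: α=-3, u≡6; β=-2, v≡12 (mod 17); (6|17)=-1, (12|17)=-1; sign (−1)^0·-1^-2·-1^-3 = -1.
(a,b)_7: α=6, u≡5; β=2, v≡1 (mod 7); (5|7)=-1, (1|7)=+1; sign (−1)^0·-1^2·+1^6 = +1.
(a,b)_19: α=1, u≡1; β=1, v≡12 (mod 19); (1|19)=+1, (12|19)=-1; sign (−1)^1·+1^1·-1^1 = +1.
(6678671, 589 / ℚ) ramifies at {17, 23}: a division algebra.

[17, 23]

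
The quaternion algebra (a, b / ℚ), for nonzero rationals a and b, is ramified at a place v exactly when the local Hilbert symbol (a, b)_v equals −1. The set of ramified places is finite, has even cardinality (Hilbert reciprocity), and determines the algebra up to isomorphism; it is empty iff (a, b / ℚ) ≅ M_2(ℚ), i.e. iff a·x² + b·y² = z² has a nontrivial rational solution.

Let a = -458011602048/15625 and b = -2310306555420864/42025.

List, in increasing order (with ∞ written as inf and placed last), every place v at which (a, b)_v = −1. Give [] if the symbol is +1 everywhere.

[2, 3, 13, 19, 31, inf]

Mod squares: a ≡ -505362, b ≡ -19. Check v ∈ {∞, 2, 3, 5, 7, 11, 13, 17, 19, 31, 41}.
v=41: a=41^0·(≡40), b=41^-2·(≡17) mod 41; (40|41)=+1, (17|41)=-1; (−1)^{0·-2·20}·(+1)^-2·(-1)^0 = +1.
v=11: a=11^1·(≡3), b=11^2·(≡3) mod 11; (3|11)=+1, (3|11)=+1; (−1)^{1·2·5}·(+1)^2·(+1)^1 = +1.
v=17: a=17^2·(≡5), b=17^2·(≡2) mod 17; (5|17)=-1, (2|17)=+1; (−1)^{2·2·8}·(-1)^2·(+1)^2 = +1.
v=31: a=31^1·(≡14), b=31^0·(≡3) mod 31; (14|31)=+1, (3|31)=-1; (−1)^{1·0·15}·(+1)^0·(-1)^1 = -1.
v=∞: -505362 < 0 and -19 < 0  ⇒  (a,b)_∞ = -1.
v=2: v_2(a)=7, v_2(b)=6; units ≡ 7, 5 (mod 8); ε·ε+αω+βω = 1·0+7·1+6·0 ≡ 1  ⇒  (a,b)_2 = -1.
v=19: a=19^1·(≡12), b=19^1·(≡2) mod 19; (12|19)=-1, (2|19)=-1; (−1)^{1·1·9}·(-1)^1·(-1)^1 = -1.
v=3: a=3^1·(≡2), b=3^8·(≡2) mod 3; (2|3)=-1, (2|3)=-1; (−1)^{1·8·1}·(-1)^8·(-1)^1 = -1.
v=5: a=5^-6·(≡2), b=5^-2·(≡1) mod 5; (2|5)=-1, (1|5)=+1; (−1)^{-6·-2·2}·(-1)^-2·(+1)^-6 = +1.
v=13: a=13^1·(≡10), b=13^2·(≡5) mod 13; (10|13)=+1, (5|13)=-1; (−1)^{1·2·6}·(+1)^2·(-1)^1 = -1.
v=7: a=7^2·(≡6), b=7^2·(≡4) mod 7; (6|7)=-1, (4|7)=+1; (−1)^{2·2·3}·(-1)^2·(+1)^2 = +1.
(-505362, -19 / ℚ) ramifies at {2, 3, 13, 19, 31, ∞}: a division algebra.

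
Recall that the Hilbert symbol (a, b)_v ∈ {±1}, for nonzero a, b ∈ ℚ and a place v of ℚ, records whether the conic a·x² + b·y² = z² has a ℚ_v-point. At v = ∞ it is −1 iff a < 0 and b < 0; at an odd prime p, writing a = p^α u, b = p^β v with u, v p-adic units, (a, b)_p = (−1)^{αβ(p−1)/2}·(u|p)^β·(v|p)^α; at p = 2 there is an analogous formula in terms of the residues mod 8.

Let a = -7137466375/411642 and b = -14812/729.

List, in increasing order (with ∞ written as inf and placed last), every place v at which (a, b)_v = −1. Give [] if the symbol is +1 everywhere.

[3, 5, 13, inf]

(a, b) ≡ (-62790, -7) mod (ℚ^×)²; places V = {2, 3, 5, 7, 11, 13, 19, 23, ∞}.
(a,b)_2: α=-1, β=2; u≡5, v≡1 (mod 8); ε(u)ε(v)=0·0, αω(v)=-1·0, βω(u)=2·1; sum ≡ 0  ⇒  +1.
(a,b)_∞: sgn(-62790)=−, sgn(-7)=−, so -1.
(a,b)_13: α=1, u≡8; β=0, v≡8 (mod 13); (8|13)=-1, (8|13)=-1; sign (−1)^0·-1^0·-1^1 = -1.
(a,b)_11: α=-2, u≡9; β=0, v≡9 (mod 11); (9|11)=+1, (9|11)=+1; sign (−1)^0·+1^0·+1^-2 = +1.
(a,b)_5: α=3, u≡2; β=0, v≡2 (mod 5); (2|5)=-1, (2|5)=-1; sign (−1)^0·-1^0·-1^3 = -1.
(a,b)_19: α=2, u≡9; β=0, v≡12 (mod 19); (9|19)=+1, (12|19)=-1; sign (−1)^0·+1^0·-1^2 = +1.
(a,b)_7: α=-1, u≡4; β=1, v≡5 (mod 7); (4|7)=+1, (5|7)=-1; sign (−1)^1·+1^1·-1^-1 = +1.
(a,b)_3: α=-5, u≡1; β=-6, v≡2 (mod 3); (1|3)=+1, (2|3)=-1; sign (−1)^0·+1^-6·-1^-5 = -1.
(a,b)_23: α=3, u≡20; β=2, v≡4 (mod 23); (20|23)=-1, (4|23)=+1; sign (−1)^0·-1^2·+1^3 = +1.
(-62790, -7 / ℚ) ramifies at {3, 5, 13, ∞}: a division algebra.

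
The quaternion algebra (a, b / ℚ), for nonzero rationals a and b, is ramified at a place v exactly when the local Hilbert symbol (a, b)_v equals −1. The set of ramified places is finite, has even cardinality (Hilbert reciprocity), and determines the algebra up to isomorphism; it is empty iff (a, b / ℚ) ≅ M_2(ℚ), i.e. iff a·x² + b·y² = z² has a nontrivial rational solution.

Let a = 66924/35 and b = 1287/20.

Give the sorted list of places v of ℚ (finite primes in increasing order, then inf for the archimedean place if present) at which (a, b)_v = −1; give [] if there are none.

[11, 13]

(a, b) ≡ (385, 715) mod (ℚ^×)²; places V = {2, 3, 5, 7, 11, 13, ∞}.
(a,b)_13: α=2, u≡5; β=1, v≡3 (mod 13); (5|13)=-1, (3|13)=+1; sign (−1)^0·-1^1·+1^2 = -1.
(a,b)_2: α=2, β=-2; u≡1, v≡3 (mod 8); ε(u)ε(v)=0·1, αω(v)=2·1, βω(u)=-2·0; sum ≡ 0  ⇒  +1.
(a,b)_3: α=2, u≡1; β=2, v≡1 (mod 3); (1|3)=+1, (1|3)=+1; sign (−1)^0·+1^2·+1^2 = +1.
(a,b)_∞: sgn(385)=+, sgn(715)=+, so +1.
(a,b)_5: α=-1, u≡2; β=-1, v≡3 (mod 5); (2|5)=-1, (3|5)=-1; sign (−1)^0·-1^-1·-1^-1 = +1.
(a,b)_7: α=-1, u≡5; β=0, v≡1 (mod 7); (5|7)=-1, (1|7)=+1; sign (−1)^0·-1^0·+1^-1 = +1.
(a,b)_11: α=1, u≡6; β=1, v≡2 (mod 11); (6|11)=-1, (2|11)=-1; sign (−1)^1·-1^1·-1^1 = -1.
|Ram(385, 715)| = 2, even; anisotropic at {11, 13}.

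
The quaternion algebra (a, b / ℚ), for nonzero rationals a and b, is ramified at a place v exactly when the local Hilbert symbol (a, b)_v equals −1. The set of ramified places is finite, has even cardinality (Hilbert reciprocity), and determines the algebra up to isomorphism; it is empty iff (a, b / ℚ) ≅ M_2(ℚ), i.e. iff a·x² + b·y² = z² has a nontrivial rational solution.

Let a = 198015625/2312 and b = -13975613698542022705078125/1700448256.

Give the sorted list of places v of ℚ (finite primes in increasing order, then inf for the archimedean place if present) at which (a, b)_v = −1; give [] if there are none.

(a, b) ≡ (25346, -2154410) mod (ℚ^×)²; places V = {2, 3, 5, 13, 17, 19, 23, 29, ∞}.
(a,b)_13: α=0, u≡12; β=-2, v≡8 (mod 13); (12|13)=+1, (8|13)=-1; sign (−1)^0·+1^-2·-1^0 = +1.
(a,b)_23: α=1, u≡7; β=3, v≡1 (mod 23); (7|23)=-1, (1|23)=+1; sign (−1)^1·-1^3·+1^1 = +1.
(a,b)_∞: sgn(25346)=+, sgn(-2154410)=−, so +1.
(a,b)_19: α=1, u≡4; β=3, v≡14 (mod 19); (4|19)=+1, (14|19)=-1; sign (−1)^1·+1^3·-1^1 = +1.
(a,b)_2: α=-3, β=-11; u≡1, v≡3 (mod 8); ε(u)ε(v)=0·1, αω(v)=-3·1, βω(u)=-11·0; sum ≡ 1  ⇒  -1.
(a,b)_3: α=0, u≡2; β=2, v≡1 (mod 3); (2|3)=-1, (1|3)=+1; sign (−1)^0·-1^2·+1^0 = +1.
(a,b)_17: α=-2, u≡2; β=-3, v≡7 (mod 17); (2|17)=+1, (7|17)=-1; sign (−1)^0·+1^-3·-1^-2 = +1.
(a,b)_5: α=6, u≡4; β=17, v≡2 (mod 5); (4|5)=+1, (2|5)=-1; sign (−1)^0·+1^17·-1^6 = +1.
(a,b)_29: α=1, u≡16; β=3, v≡18 (mod 29); (16|29)=+1, (18|29)=-1; sign (−1)^0·+1^3·-1^1 = -1.
|Ram(25346, -2154410)| = 2, even; anisotropic at {2, 29}.

[2, 29]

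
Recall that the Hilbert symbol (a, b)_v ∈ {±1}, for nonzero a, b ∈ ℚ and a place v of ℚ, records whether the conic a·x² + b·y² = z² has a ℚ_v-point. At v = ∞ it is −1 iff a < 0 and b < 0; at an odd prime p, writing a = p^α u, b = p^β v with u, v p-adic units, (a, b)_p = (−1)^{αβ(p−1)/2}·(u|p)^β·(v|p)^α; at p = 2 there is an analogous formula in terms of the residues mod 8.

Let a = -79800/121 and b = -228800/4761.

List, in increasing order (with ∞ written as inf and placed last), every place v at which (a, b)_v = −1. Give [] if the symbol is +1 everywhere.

(a, b) ≡ (-798, -143) mod (ℚ^×)²; places V = {2, 3, 5, 7, 11, 13, 19, 23, ∞}.
(a,b)_7: α=1, u≡5; β=0, v≡2 (mod 7); (5|7)=-1, (2|7)=+1; sign (−1)^0·-1^0·+1^1 = +1.
(a,b)_13: α=0, u≡5; β=1, v≡5 (mod 13); (5|13)=-1, (5|13)=-1; sign (−1)^0·-1^1·-1^0 = -1.
(a,b)_19: α=1, u≡8; β=0, v≡5 (mod 19); (8|19)=-1, (5|19)=+1; sign (−1)^0·-1^0·+1^1 = +1.
(a,b)_3: α=1, u≡1; β=-2, v≡1 (mod 3); (1|3)=+1, (1|3)=+1; sign (−1)^0·+1^-2·+1^1 = +1.
(a,b)_∞: sgn(-798)=−, sgn(-143)=−, so -1.
(a,b)_2: α=3, β=6; u≡1, v≡1 (mod 8); ε(u)ε(v)=0·0, αω(v)=3·0, βω(u)=6·0; sum ≡ 0  ⇒  +1.
(a,b)_23: α=0, u≡17; β=-2, v≡3 (mod 23); (17|23)=-1, (3|23)=+1; sign (−1)^0·-1^-2·+1^0 = +1.
(a,b)_11: α=-2, u≡5; β=1, v≡5 (mod 11); (5|11)=+1, (5|11)=+1; sign (−1)^0·+1^1·+1^-2 = +1.
(a,b)_5: α=2, u≡3; β=2, v≡3 (mod 5); (3|5)=-1, (3|5)=-1; sign (−1)^0·-1^2·-1^2 = +1.
(-798, -143 / ℚ) ramifies at {13, ∞}: a division algebra.

[13, inf]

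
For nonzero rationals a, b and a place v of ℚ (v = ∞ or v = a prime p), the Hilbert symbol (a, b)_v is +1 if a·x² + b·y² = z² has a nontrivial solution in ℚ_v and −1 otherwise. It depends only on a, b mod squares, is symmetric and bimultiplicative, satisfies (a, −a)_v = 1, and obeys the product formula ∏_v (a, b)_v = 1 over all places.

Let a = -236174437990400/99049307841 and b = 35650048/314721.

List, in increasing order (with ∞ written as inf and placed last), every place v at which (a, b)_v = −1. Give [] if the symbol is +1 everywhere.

Mod squares: a ≡ -29, b ≡ 58. Check v ∈ {∞, 2, 3, 5, 7, 11, 13, 17, 29}.
v=5: a=5^2·(≡4), b=5^0·(≡3) mod 5; (4|5)=+1, (3|5)=-1; (−1)^{2·0·2}·(+1)^0·(-1)^2 = +1.
v=7: a=7^6·(≡5), b=7^4·(≡1) mod 7; (5|7)=-1, (1|7)=+1; (−1)^{6·4·3}·(-1)^4·(+1)^6 = +1.
v=∞: -29 < 0 and 58 > 0  ⇒  (a,b)_∞ = +1.
v=17: a=17^-4·(≡12), b=17^-2·(≡11) mod 17; (12|17)=-1, (11|17)=-1; (−1)^{-4·-2·8}·(-1)^-2·(-1)^-4 = +1.
v=3: a=3^-4·(≡1), b=3^-2·(≡1) mod 3; (1|3)=+1, (1|3)=+1; (−1)^{-4·-2·1}·(+1)^-2·(+1)^-4 = +1.
v=13: a=13^2·(≡9), b=13^0·(≡11) mod 13; (9|13)=+1, (11|13)=-1; (−1)^{2·0·6}·(+1)^0·(-1)^2 = +1.
v=29: a=29^1·(≡16), b=29^1·(≡18) mod 29; (16|29)=+1, (18|29)=-1; (−1)^{1·1·14}·(+1)^1·(-1)^1 = -1.
v=11: a=11^-4·(≡1), b=11^-2·(≡1) mod 11; (1|11)=+1, (1|11)=+1; (−1)^{-4·-2·5}·(+1)^-2·(+1)^-4 = +1.
v=2: v_2(a)=14, v_2(b)=9; units ≡ 3, 5 (mod 8); ε·ε+αω+βω = 1·0+14·1+9·1 ≡ 1  ⇒  (a,b)_2 = -1.
Ram(-29, 58) = {2, 29}; no ℚ_2-point on the conic.

[2, 29]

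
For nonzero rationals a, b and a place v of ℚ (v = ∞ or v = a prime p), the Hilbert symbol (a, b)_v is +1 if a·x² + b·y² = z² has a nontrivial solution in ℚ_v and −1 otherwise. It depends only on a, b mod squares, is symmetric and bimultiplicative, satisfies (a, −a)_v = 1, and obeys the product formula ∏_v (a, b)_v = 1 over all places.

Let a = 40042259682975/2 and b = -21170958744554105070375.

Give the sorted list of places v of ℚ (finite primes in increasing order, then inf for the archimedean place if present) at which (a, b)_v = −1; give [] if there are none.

(a, b) ≡ (1130942, -935) mod (ℚ^×)²; places V = {2, 3, 5, 11, 17, 29, 31, 37, ∞}.
(a,b)_2: α=-1, β=0; u≡7, v≡1 (mod 8); ε(u)ε(v)=1·0, αω(v)=-1·0, βω(u)=0·0; sum ≡ 0  ⇒  +1.
(a,b)_3: α=4, u≡2; β=4, v≡1 (mod 3); (2|3)=-1, (1|3)=+1; sign (−1)^0·-1^4·+1^4 = +1.
(a,b)_31: α=1, u≡3; β=2, v≡13 (mod 31); (3|31)=-1, (13|31)=-1; sign (−1)^0·-1^2·-1^1 = -1.
(a,b)_29: α=1, u≡7; β=2, v≡24 (mod 29); (7|29)=+1, (24|29)=+1; sign (−1)^0·+1^2·+1^1 = +1.
(a,b)_17: α=3, u≡5; β=5, v≡2 (mod 17); (5|17)=-1, (2|17)=+1; sign (−1)^0·-1^5·+1^3 = -1.
(a,b)_11: α=2, u≡2; β=3, v≡5 (mod 11); (2|11)=-1, (5|11)=+1; sign (−1)^0·-1^3·+1^2 = -1.
(a,b)_37: α=1, u≡34; β=2, v≡9 (mod 37); (34|37)=+1, (9|37)=+1; sign (−1)^0·+1^2·+1^1 = +1.
(a,b)_∞: sgn(1130942)=+, sgn(-935)=−, so +1.
(a,b)_5: α=2, u≡2; β=3, v≡2 (mod 5); (2|5)=-1, (2|5)=-1; sign (−1)^0·-1^3·-1^2 = -1.
Ram(1130942, -935) = {5, 11, 17, 31}; no ℚ_5-point on the conic.

[5, 11, 17, 31]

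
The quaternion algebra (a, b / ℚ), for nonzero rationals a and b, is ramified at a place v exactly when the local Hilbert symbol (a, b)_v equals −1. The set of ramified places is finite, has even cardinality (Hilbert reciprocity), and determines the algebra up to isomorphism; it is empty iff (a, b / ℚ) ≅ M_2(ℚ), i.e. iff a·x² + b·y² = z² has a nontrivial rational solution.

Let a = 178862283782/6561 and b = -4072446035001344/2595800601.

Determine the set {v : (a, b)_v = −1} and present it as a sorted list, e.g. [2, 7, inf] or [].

[7, 13, 29, 47]

(a, b) ≡ (182, -248066) mod (ℚ^×)²; places V = {2, 3, 7, 11, 13, 17, 23, 29, 37, 47, ∞}.
(a,b)_29: α=2, u≡11; β=1, v≡24 (mod 29); (11|29)=-1, (24|29)=+1; sign (−1)^0·-1^1·+1^2 = -1.
(a,b)_37: α=0, u≡12; β=-2, v≡31 (mod 37); (12|37)=+1, (31|37)=-1; sign (−1)^0·+1^-2·-1^0 = +1.
(a,b)_11: α=0, u≡10; β=2, v≡8 (mod 11); (10|11)=-1, (8|11)=-1; sign (−1)^0·-1^2·-1^0 = +1.
(a,b)_2: α=1, β=15; u≡3, v≡7 (mod 8); ε(u)ε(v)=1·1, αω(v)=1·0, βω(u)=15·1; sum ≡ 0  ⇒  +1.
(a,b)_17: α=0, u≡5; β=-2, v≡4 (mod 17); (5|17)=-1, (4|17)=+1; sign (−1)^0·-1^-2·+1^0 = +1.
(a,b)_47: α=2, u≡33; β=1, v≡13 (mod 47); (33|47)=-1, (13|47)=-1; sign (−1)^0·-1^1·-1^2 = -1.
(a,b)_23: α=2, u≡11; β=0, v≡13 (mod 23); (11|23)=-1, (13|23)=+1; sign (−1)^0·-1^0·+1^2 = +1.
(a,b)_3: α=-8, u≡2; β=-8, v≡1 (mod 3); (2|3)=-1, (1|3)=+1; sign (−1)^0·-1^-8·+1^-8 = +1.
(a,b)_7: α=1, u≡5; β=3, v≡5 (mod 7); (5|7)=-1, (5|7)=-1; sign (−1)^1·-1^3·-1^1 = -1.
(a,b)_13: α=1, u≡4; β=3, v≡2 (mod 13); (4|13)=+1, (2|13)=-1; sign (−1)^0·+1^3·-1^1 = -1.
(a,b)_∞: sgn(182)=+, sgn(-248066)=−, so +1.
Ram(182, -248066) = {7, 13, 29, 47}; no ℚ_7-point on the conic.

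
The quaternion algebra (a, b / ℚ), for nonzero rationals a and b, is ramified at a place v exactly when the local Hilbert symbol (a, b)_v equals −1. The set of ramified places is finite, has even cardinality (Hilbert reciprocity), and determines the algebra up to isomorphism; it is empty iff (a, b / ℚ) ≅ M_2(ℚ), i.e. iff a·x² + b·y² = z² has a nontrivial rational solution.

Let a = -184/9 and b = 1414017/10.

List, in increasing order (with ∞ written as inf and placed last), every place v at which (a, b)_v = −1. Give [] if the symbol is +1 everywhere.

[2, 3]

Mod squares: a ≡ -46, b ≡ 330. Check v ∈ {∞, 2, 3, 5, 11, 23}.
v=23: a=23^1·(≡17), b=23^2·(≡12) mod 23; (17|23)=-1, (12|23)=+1; (−1)^{1·2·11}·(-1)^2·(+1)^1 = +1.
v=2: v_2(a)=3, v_2(b)=-1; units ≡ 1, 5 (mod 8); ε·ε+αω+βω = 0·0+3·1+-1·0 ≡ 1  ⇒  (a,b)_2 = -1.
v=∞: -46 < 0 and 330 > 0  ⇒  (a,b)_∞ = +1.
v=3: a=3^-2·(≡2), b=3^5·(≡2) mod 3; (2|3)=-1, (2|3)=-1; (−1)^{-2·5·1}·(-1)^5·(-1)^-2 = -1.
v=11: a=11^0·(≡4), b=11^1·(≡10) mod 11; (4|11)=+1, (10|11)=-1; (−1)^{0·1·5}·(+1)^1·(-1)^0 = +1.
v=5: a=5^0·(≡4), b=5^-1·(≡1) mod 5; (4|5)=+1, (1|5)=+1; (−1)^{0·-1·2}·(+1)^-1·(+1)^0 = +1.
(-46, 330 / ℚ) ramifies at {2, 3}: a division algebra.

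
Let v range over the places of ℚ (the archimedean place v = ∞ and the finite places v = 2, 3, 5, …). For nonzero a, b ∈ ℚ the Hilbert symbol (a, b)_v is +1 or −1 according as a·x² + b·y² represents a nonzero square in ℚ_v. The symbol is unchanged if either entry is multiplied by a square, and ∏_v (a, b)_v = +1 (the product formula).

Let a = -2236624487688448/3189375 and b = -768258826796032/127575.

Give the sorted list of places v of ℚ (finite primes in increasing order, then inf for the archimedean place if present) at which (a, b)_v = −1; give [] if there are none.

(a, b) ≡ (-1043119, -33649) mod (ℚ^×)²; places V = {2, 3, 5, 7, 11, 13, 19, 23, 31, ∞}.
(a,b)_2: α=8, β=10; u≡1, v≡7 (mod 8); ε(u)ε(v)=0·1, αω(v)=8·0, βω(u)=10·0; sum ≡ 0  ⇒  +1.
(a,b)_19: α=3, u≡17; β=1, v≡13 (mod 19); (17|19)=+1, (13|19)=-1; sign (−1)^1·+1^1·-1^3 = +1.
(a,b)_11: α=1, u≡2; β=1, v≡2 (mod 11); (2|11)=-1, (2|11)=-1; sign (−1)^1·-1^1·-1^1 = -1.
(a,b)_31: α=3, u≡23; β=4, v≡22 (mod 31); (23|31)=-1, (22|31)=-1; sign (−1)^0·-1^4·-1^3 = -1.
(a,b)_∞: sgn(-1043119)=−, sgn(-33649)=−, so -1.
(a,b)_13: α=2, u≡4; β=2, v≡5 (mod 13); (4|13)=+1, (5|13)=-1; sign (−1)^0·+1^2·-1^2 = +1.
(a,b)_7: α=-1, u≡5; β=-1, v≡4 (mod 7); (5|7)=-1, (4|7)=+1; sign (−1)^1·-1^-1·+1^-1 = +1.
(a,b)_3: α=-6, u≡2; β=-6, v≡2 (mod 3); (2|3)=-1, (2|3)=-1; sign (−1)^0·-1^-6·-1^-6 = +1.
(a,b)_23: α=1, u≡16; β=1, v≡18 (mod 23); (16|23)=+1, (18|23)=+1; sign (−1)^1·+1^1·+1^1 = -1.
(a,b)_5: α=-4, u≡4; β=-2, v≡1 (mod 5); (4|5)=+1, (1|5)=+1; sign (−1)^0·+1^-2·+1^-4 = +1.
|Ram(-1043119, -33649)| = 4, even; anisotropic at {11, 23, 31, ∞}.

[11, 23, 31, inf]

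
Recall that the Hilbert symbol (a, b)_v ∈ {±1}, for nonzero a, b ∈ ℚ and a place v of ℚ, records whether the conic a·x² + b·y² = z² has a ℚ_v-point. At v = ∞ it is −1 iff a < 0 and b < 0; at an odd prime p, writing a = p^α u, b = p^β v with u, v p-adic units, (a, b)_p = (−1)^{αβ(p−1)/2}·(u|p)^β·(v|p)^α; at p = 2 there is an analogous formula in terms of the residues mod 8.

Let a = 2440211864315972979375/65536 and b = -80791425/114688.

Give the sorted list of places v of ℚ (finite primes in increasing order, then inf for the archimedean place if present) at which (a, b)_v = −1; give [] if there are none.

(a, b) ≡ (27807, -31031) mod (ℚ^×)²; places V = {2, 3, 5, 7, 11, 13, 23, 31, ∞}.
(a,b)_5: α=4, u≡2; β=2, v≡1 (mod 5); (2|5)=-1, (1|5)=+1; sign (−1)^0·-1^2·+1^4 = +1.
(a,b)_2: α=-16, β=-14; u≡7, v≡1 (mod 8); ε(u)ε(v)=1·0, αω(v)=-16·0, βω(u)=-14·0; sum ≡ 0  ⇒  +1.
(a,b)_7: α=0, u≡5; β=-1, v≡5 (mod 7); (5|7)=-1, (5|7)=-1; sign (−1)^0·-1^-1·-1^0 = -1.
(a,b)_3: α=11, u≡2; β=6, v≡1 (mod 3); (2|3)=-1, (1|3)=+1; sign (−1)^0·-1^6·+1^11 = +1.
(a,b)_∞: sgn(27807)=+, sgn(-31031)=−, so +1.
(a,b)_23: α=1, u≡2; β=0, v≡10 (mod 23); (2|23)=+1, (10|23)=-1; sign (−1)^0·+1^0·-1^1 = -1.
(a,b)_31: α=3, u≡29; β=1, v≡3 (mod 31); (29|31)=-1, (3|31)=-1; sign (−1)^1·-1^1·-1^3 = -1.
(a,b)_13: α=3, u≡5; β=1, v≡8 (mod 13); (5|13)=-1, (8|13)=-1; sign (−1)^0·-1^1·-1^3 = +1.
(a,b)_11: α=4, u≡6; β=1, v≡7 (mod 11); (6|11)=-1, (7|11)=-1; sign (−1)^0·-1^1·-1^4 = -1.
|Ram(27807, -31031)| = 4, even; anisotropic at {7, 11, 23, 31}.

[7, 11, 23, 31]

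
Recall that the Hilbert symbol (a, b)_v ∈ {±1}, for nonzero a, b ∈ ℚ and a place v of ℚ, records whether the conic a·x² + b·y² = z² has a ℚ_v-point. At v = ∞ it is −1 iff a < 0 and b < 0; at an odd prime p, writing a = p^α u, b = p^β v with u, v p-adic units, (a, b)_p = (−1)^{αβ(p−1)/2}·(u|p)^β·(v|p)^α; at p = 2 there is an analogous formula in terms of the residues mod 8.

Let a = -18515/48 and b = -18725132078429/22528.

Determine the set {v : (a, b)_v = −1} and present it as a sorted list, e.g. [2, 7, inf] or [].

(a, b) ≡ (-105, -638) mod (ℚ^×)²; places V = {2, 3, 5, 7, 11, 23, 29, 31, ∞}.
(a,b)_7: α=1, u≡6; β=4, v≡5 (mod 7); (6|7)=-1, (5|7)=-1; sign (−1)^0·-1^4·-1^1 = -1.
(a,b)_∞: sgn(-105)=−, sgn(-638)=−, so -1.
(a,b)_29: α=0, u≡10; β=1, v≡20 (mod 29); (10|29)=-1, (20|29)=+1; sign (−1)^0·-1^1·+1^0 = -1.
(a,b)_3: α=-1, u≡1; β=0, v≡1 (mod 3); (1|3)=+1, (1|3)=+1; sign (−1)^0·+1^0·+1^-1 = +1.
(a,b)_23: α=2, u≡17; β=4, v≡12 (mod 23); (17|23)=-1, (12|23)=+1; sign (−1)^0·-1^4·+1^2 = +1.
(a,b)_2: α=-4, β=-11; u≡7, v≡1 (mod 8); ε(u)ε(v)=1·0, αω(v)=-4·0, βω(u)=-11·0; sum ≡ 0  ⇒  +1.
(a,b)_31: α=0, u≡5; β=2, v≡22 (mod 31); (5|31)=+1, (22|31)=-1; sign (−1)^0·+1^2·-1^0 = +1.
(a,b)_5: α=1, u≡4; β=0, v≡2 (mod 5); (4|5)=+1, (2|5)=-1; sign (−1)^0·+1^0·-1^1 = -1.
(a,b)_11: α=0, u≡5; β=-1, v≡2 (mod 11); (5|11)=+1, (2|11)=-1; sign (−1)^0·+1^-1·-1^0 = +1.
|Ram(-105, -638)| = 4, even; anisotropic at {5, 7, 29, ∞}.

[5, 7, 29, inf]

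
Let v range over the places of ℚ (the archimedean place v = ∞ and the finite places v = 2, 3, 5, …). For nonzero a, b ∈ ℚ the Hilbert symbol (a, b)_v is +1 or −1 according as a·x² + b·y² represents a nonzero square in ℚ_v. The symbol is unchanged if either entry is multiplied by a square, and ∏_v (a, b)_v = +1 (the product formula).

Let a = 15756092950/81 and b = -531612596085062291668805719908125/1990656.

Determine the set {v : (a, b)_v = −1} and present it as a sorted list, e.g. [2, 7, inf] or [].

[2, 7, 13, 19]

(a, b) ≡ (749398, -155626733262) mod (ℚ^×)²; places V = {2, 3, 5, 7, 11, 13, 17, 19, 29, 31, 37, 41, ∞}.
(a,b)_31: α=0, u≡8; β=3, v≡9 (mod 31); (8|31)=+1, (9|31)=+1; sign (−1)^0·+1^3·+1^0 = +1.
(a,b)_17: α=0, u≡4; β=2, v≡6 (mod 17); (4|17)=+1, (6|17)=-1; sign (−1)^0·+1^2·-1^0 = +1.
(a,b)_2: α=1, β=-13; u≡3, v≡1 (mod 8); ε(u)ε(v)=1·0, αω(v)=1·0, βω(u)=-13·1; sum ≡ 1  ⇒  -1.
(a,b)_41: α=1, u≡18; β=3, v≡25 (mod 41); (18|41)=+1, (25|41)=+1; sign (−1)^0·+1^3·+1^1 = +1.
(a,b)_37: α=1, u≡14; β=3, v≡20 (mod 37); (14|37)=-1, (20|37)=-1; sign (−1)^0·-1^3·-1^1 = +1.
(a,b)_19: α=1, u≡7; β=3, v≡11 (mod 19); (7|19)=+1, (11|19)=+1; sign (−1)^1·+1^3·+1^1 = -1.
(a,b)_11: α=0, u≡1; β=1, v≡6 (mod 11); (1|11)=+1, (6|11)=-1; sign (−1)^0·+1^1·-1^0 = +1.
(a,b)_5: α=2, u≡3; β=4, v≡2 (mod 5); (3|5)=-1, (2|5)=-1; sign (−1)^0·-1^4·-1^2 = +1.
(a,b)_3: α=-4, u≡1; β=-5, v≡2 (mod 3); (1|3)=+1, (2|3)=-1; sign (−1)^0·+1^-5·-1^-4 = +1.
(a,b)_13: α=1, u≡1; β=3, v≡2 (mod 13); (1|13)=+1, (2|13)=-1; sign (−1)^0·+1^3·-1^1 = -1.
(a,b)_∞: sgn(749398)=+, sgn(-155626733262)=−, so +1.
(a,b)_29: α=2, u≡6; β=3, v≡3 (mod 29); (6|29)=+1, (3|29)=-1; sign (−1)^0·+1^3·-1^2 = +1.
(a,b)_7: α=0, u≡6; β=1, v≡4 (mod 7); (6|7)=-1, (4|7)=+1; sign (−1)^0·-1^1·+1^0 = -1.
Ram(749398, -155626733262) = {2, 7, 13, 19}; no ℚ_2-point on the conic.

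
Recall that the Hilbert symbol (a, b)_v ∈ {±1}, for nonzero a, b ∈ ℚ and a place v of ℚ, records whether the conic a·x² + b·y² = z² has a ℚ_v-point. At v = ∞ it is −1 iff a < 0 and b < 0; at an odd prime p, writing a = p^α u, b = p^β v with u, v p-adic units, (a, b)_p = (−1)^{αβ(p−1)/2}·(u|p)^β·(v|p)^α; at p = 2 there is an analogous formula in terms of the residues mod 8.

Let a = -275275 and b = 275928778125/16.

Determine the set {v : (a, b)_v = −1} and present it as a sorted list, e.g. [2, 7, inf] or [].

[7, 11]

(a, b) ≡ (-91, 5005) mod (ℚ^×)²; places V = {2, 3, 5, 7, 11, 13, ∞}.
(a,b)_2: α=0, β=-4; u≡5, v≡5 (mod 8); ε(u)ε(v)=0·0, αω(v)=0·1, βω(u)=-4·1; sum ≡ 0  ⇒  +1.
(a,b)_5: α=2, u≡4; β=5, v≡4 (mod 5); (4|5)=+1, (4|5)=+1; sign (−1)^0·+1^5·+1^2 = +1.
(a,b)_11: α=2, u≡2; β=3, v≡4 (mod 11); (2|11)=-1, (4|11)=+1; sign (−1)^0·-1^3·+1^2 = -1.
(a,b)_∞: sgn(-91)=−, sgn(5005)=+, so +1.
(a,b)_3: α=0, u≡2; β=6, v≡1 (mod 3); (2|3)=-1, (1|3)=+1; sign (−1)^0·-1^6·+1^0 = +1.
(a,b)_7: α=1, u≡1; β=1, v≡2 (mod 7); (1|7)=+1, (2|7)=+1; sign (−1)^1·+1^1·+1^1 = -1.
(a,b)_13: α=1, u≡2; β=1, v≡2 (mod 13); (2|13)=-1, (2|13)=-1; sign (−1)^0·-1^1·-1^1 = +1.
Ram(-91, 5005) = {7, 11}; no ℚ_7-point on the conic.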